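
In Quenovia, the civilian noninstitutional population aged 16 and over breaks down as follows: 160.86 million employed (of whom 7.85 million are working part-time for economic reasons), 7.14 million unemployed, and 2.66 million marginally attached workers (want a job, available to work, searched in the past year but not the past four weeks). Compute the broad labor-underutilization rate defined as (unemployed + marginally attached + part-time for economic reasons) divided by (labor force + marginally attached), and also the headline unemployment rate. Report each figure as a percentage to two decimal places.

Broad underutilization rate ≈ 10.34%; headline unemployment rate ≈ 4.25%.

Labor force = 160.86 + 7.14 = 168.00 million.
Numerator = 7.14 + 2.66 + 7.85 = 17.65 million.
Denominator = 168.00 + 2.66 = 170.66 million.
Broad rate = 17.65 / 170.66 = 10.34%.
Headline unemployment rate = 7.14 / 168.00 = 4.25%.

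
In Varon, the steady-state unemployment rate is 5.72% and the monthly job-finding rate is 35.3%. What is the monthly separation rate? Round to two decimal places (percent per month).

From u* = s/(s+f): s = u·f/(1−u).
s = 0.0572 × 35.3 / (1 − 0.0572) = 2.0192 / 0.9428 ≈ 2.14% per month.

Separation rate ≈ 2.14% per month.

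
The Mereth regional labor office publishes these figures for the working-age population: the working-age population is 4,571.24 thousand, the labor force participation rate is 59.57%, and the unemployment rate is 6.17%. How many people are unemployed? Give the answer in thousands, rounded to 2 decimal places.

Labor force = 0.5957 × 4,571.24 = 2,723.09 thousand.
Unemployed = 0.0617 × 2,723.09 ≈ 168.01 thousand.

About 168.01 thousand are unemployed.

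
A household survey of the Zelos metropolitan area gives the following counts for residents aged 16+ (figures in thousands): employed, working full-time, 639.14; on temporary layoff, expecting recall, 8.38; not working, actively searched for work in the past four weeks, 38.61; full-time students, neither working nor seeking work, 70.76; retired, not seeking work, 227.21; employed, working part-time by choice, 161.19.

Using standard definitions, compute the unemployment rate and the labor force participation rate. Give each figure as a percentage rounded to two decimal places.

Employed = 639.14 + 161.19 = 800.33 thousand.
Unemployed = 8.38 + 38.61 = 46.99 thousand (jobless and actively searching, or on temporary layoff).
Labor force = 800.33 + 46.99 = 847.32 thousand.
Not in labor force = 70.76 + 227.21 = 297.97 thousand (those not working and not actively searching are outside the labor force).
Civilian working-age population = 847.32 + 297.97 = 1,145.29 thousand.
Unemployment rate = 46.99 / 847.32 = 5.55%.
Labor force participation rate = 847.32 / 1,145.29 = 73.98%.

Unemployment rate ≈ 5.55%; labor force participation rate ≈ 73.98%.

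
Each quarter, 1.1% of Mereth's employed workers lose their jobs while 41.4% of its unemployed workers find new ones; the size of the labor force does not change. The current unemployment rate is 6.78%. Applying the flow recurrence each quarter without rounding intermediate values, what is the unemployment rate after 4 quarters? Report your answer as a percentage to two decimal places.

With a fixed labor force, u_{t+1} = u_t + s·(1−u_t) − f·u_t = u_t·(1−s−f) + s.
Here 1−s−f = 0.575 and s = 0.011.
u_1 = 0.067800 × 0.575 + 0.011 = 0.049985.
u_2 = 0.049985 × 0.575 + 0.011 = 0.039741.
u_3 = 0.039741 × 0.575 + 0.011 = 0.033851.
u_4 = 0.033851 × 0.575 + 0.011 = 0.030464.

Unemployment rate after four quarters ≈ 3.05%.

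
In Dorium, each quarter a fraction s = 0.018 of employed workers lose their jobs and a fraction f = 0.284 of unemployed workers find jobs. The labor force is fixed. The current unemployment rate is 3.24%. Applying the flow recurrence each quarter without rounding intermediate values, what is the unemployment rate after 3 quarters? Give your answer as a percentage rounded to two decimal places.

Unemployment rate after three quarters ≈ 5.04%.

With a fixed labor force, u_{t+1} = u_t + s·(1−u_t) − f·u_t = u_t·(1−s−f) + s.
Here 1−s−f = 0.698 and s = 0.018.
u_1 = 0.032400 × 0.698 + 0.018 = 0.040615.
u_2 = 0.040615 × 0.698 + 0.018 = 0.046349.
u_3 = 0.046349 × 0.698 + 0.018 = 0.050352.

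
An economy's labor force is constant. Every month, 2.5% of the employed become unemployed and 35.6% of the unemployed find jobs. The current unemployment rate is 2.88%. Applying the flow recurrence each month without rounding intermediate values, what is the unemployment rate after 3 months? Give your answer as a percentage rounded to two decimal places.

Unemployment rate after three months ≈ 5.69%.

With a fixed labor force, u_{t+1} = u_t + s·(1−u_t) − f·u_t = u_t·(1−s−f) + s.
Here 1−s−f = 0.619 and s = 0.025.
u_1 = 0.028800 × 0.619 + 0.025 = 0.042827.
u_2 = 0.042827 × 0.619 + 0.025 = 0.051510.
u_3 = 0.051510 × 0.619 + 0.025 = 0.056885.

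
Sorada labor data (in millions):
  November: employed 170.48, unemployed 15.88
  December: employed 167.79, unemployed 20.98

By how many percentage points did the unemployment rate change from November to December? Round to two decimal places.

The unemployment rate changed by +2.59 percentage points.

November: labor force = 170.48 + 15.88 = 186.36; u = 15.88/186.36 = 8.52%.
December: labor force = 167.79 + 20.98 = 188.77; u = 20.98/188.77 = 11.11%.
Change = 11.11% − 8.52% = +2.59 pp.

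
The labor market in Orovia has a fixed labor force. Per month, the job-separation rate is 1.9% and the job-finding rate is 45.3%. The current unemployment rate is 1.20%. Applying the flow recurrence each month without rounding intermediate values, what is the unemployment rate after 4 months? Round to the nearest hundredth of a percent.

Unemployment rate after four months ≈ 3.81%.

With a fixed labor force, u_{t+1} = u_t + s·(1−u_t) − f·u_t = u_t·(1−s−f) + s.
Here 1−s−f = 0.528 and s = 0.019.
u_1 = 0.012000 × 0.528 + 0.019 = 0.025336.
u_2 = 0.025336 × 0.528 + 0.019 = 0.032377.
u_3 = 0.032377 × 0.528 + 0.019 = 0.036095.
u_4 = 0.036095 × 0.528 + 0.019 = 0.038058.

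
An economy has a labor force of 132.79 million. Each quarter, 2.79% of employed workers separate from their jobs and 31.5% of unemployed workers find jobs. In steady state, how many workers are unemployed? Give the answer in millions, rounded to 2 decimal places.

Steady-state unemployment rate u* = s/(s+f) = 2.79/(2.79+31.5) = 0.081365.
Unemployed = u* × labor force = 0.081365 × 132.79 ≈ 10.80 million.

About 10.80 million are unemployed in steady state.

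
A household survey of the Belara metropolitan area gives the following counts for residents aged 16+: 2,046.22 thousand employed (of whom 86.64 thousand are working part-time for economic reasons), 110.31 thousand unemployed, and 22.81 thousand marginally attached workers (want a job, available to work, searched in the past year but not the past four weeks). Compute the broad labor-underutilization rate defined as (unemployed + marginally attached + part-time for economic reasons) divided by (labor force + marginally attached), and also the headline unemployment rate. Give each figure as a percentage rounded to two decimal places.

Broad underutilization rate ≈ 10.08%; headline unemployment rate ≈ 5.12%.

Labor force = 2,046.22 + 110.31 = 2,156.53 thousand.
Numerator = 110.31 + 22.81 + 86.64 = 219.76 thousand.
Denominator = 2,156.53 + 22.81 = 2,179.34 thousand.
Broad rate = 219.76 / 2,179.34 = 10.08%.
Headline unemployment rate = 110.31 / 2,156.53 = 5.12%.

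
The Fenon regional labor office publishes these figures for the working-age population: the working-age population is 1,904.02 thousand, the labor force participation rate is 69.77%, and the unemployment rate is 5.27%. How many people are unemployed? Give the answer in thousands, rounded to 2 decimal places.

Labor force = 0.6977 × 1,904.02 = 1,328.43 thousand.
Unemployed = 0.0527 × 1,328.43 ≈ 70.01 thousand.

About 70.01 thousand are unemployed.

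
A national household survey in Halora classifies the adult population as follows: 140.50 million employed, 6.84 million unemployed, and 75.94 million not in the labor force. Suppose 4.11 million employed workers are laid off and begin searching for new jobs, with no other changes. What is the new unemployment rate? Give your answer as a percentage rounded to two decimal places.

Initially, labor force = 140.50 + 6.84 = 147.34 million, so u = 6.84/147.34 = 4.64%.
After the change, employed falls and unemployed rises by 4.11; labor force unchanged → E = 136.39, U = 10.95, labor force = 147.34 million.
New unemployment rate = 10.95 / 147.34 = 7.43%.

New unemployment rate ≈ 7.43%.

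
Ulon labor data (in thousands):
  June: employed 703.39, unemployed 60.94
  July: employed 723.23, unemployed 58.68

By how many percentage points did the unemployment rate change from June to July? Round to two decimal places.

The unemployment rate changed by −0.47 percentage points.

June: labor force = 703.39 + 60.94 = 764.33; u = 60.94/764.33 = 7.97%.
July: labor force = 723.23 + 58.68 = 781.91; u = 58.68/781.91 = 7.50%.
Change = 7.50% − 7.97% = −0.47 pp.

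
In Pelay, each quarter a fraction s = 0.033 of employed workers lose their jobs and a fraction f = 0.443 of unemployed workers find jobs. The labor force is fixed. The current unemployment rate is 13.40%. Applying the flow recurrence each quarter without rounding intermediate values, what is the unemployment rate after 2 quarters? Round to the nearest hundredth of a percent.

With a fixed labor force, u_{t+1} = u_t + s·(1−u_t) − f·u_t = u_t·(1−s−f) + s.
Here 1−s−f = 0.524 and s = 0.033.
u_1 = 0.134000 × 0.524 + 0.033 = 0.103216.
u_2 = 0.103216 × 0.524 + 0.033 = 0.087085.

Unemployment rate after two quarters ≈ 8.71%.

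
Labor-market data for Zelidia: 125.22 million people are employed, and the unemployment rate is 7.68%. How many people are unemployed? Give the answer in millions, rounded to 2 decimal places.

About 10.42 million are unemployed.

Let U be the number unemployed. The labor force is E + U, and U/(E+U) = 0.0768.
So U = 0.0768 × 125.22 / (1 − 0.0768) = 9.6169 / 0.9232 ≈ 10.42 million.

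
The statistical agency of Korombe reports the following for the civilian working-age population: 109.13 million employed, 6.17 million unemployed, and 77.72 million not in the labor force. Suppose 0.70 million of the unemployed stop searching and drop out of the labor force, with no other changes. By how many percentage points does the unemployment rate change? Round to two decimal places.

Initially, labor force = 109.13 + 6.17 = 115.30 million, so u = 6.17/115.30 = 5.35%.
After the change, unemployed and labor force both fall by 0.70 → E = 109.13, U = 5.47, labor force = 114.60 million.
New unemployment rate = 5.47 / 114.60 = 4.77%.
Change = 4.77% − 5.35% = −0.58 percentage points.

The unemployment rate changes by −0.58 percentage points.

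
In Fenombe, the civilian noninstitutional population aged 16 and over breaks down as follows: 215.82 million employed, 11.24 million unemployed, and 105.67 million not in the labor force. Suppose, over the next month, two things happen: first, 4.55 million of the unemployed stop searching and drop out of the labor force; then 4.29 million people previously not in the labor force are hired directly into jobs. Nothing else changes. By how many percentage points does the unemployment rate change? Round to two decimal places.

Initially, labor force = 215.82 + 11.24 = 227.06 million, so u = 11.24/227.06 = 4.95%.
After the first change, unemployed and labor force both fall by 4.55 → E = 215.82, U = 6.69, labor force = 222.51 million.
After the second change, employed and labor force both rise by 4.29; unemployed unchanged → E = 220.11, U = 6.69, labor force = 226.80 million.
New unemployment rate = 6.69 / 226.80 = 2.95%.
Change = 2.95% − 4.95% = −2.00 percentage points.

The unemployment rate changes by −2.00 percentage points.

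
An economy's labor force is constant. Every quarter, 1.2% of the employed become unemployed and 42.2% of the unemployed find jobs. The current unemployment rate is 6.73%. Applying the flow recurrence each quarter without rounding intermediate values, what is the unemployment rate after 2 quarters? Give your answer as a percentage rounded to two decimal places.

Unemployment rate after two quarters ≈ 4.04%.

With a fixed labor force, u_{t+1} = u_t + s·(1−u_t) − f·u_t = u_t·(1−s−f) + s.
Here 1−s−f = 0.566 and s = 0.012.
u_1 = 0.067300 × 0.566 + 0.012 = 0.050092.
u_2 = 0.050092 × 0.566 + 0.012 = 0.040352.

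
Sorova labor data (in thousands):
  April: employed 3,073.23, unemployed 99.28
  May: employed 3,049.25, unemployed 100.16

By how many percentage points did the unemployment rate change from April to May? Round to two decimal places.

The unemployment rate changed by +0.05 percentage points.

April: labor force = 3,073.23 + 99.28 = 3,172.51; u = 99.28/3,172.51 = 3.13%.
May: labor force = 3,049.25 + 100.16 = 3,149.41; u = 100.16/3,149.41 = 3.18%.
Change = 3.18% − 3.13% = +0.05 pp.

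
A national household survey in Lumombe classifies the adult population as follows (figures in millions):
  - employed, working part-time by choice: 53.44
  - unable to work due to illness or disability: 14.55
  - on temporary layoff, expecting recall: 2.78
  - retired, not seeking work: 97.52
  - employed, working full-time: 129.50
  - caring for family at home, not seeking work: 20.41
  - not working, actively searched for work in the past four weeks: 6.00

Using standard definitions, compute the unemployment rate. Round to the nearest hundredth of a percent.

Unemployment rate ≈ 4.58%.

Employed = 53.44 + 129.50 = 182.94 million.
Unemployed = 2.78 + 6.00 = 8.78 million (jobless and actively searching, or on temporary layoff).
Labor force = 182.94 + 8.78 = 191.72 million.
Unemployment rate = 8.78 / 191.72 = 4.58%.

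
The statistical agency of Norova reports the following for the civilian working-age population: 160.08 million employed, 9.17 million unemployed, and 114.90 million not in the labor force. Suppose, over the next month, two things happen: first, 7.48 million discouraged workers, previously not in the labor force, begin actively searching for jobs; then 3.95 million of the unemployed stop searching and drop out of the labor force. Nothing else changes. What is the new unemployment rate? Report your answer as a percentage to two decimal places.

Initially, labor force = 160.08 + 9.17 = 169.25 million, so u = 9.17/169.25 = 5.42%.
After the first change, unemployed and labor force both rise by 7.48 → E = 160.08, U = 16.65, labor force = 176.73 million.
After the second change, unemployed and labor force both fall by 3.95 → E = 160.08, U = 12.70, labor force = 172.78 million.
New unemployment rate = 12.70 / 172.78 = 7.35%.

New unemployment rate ≈ 7.35%.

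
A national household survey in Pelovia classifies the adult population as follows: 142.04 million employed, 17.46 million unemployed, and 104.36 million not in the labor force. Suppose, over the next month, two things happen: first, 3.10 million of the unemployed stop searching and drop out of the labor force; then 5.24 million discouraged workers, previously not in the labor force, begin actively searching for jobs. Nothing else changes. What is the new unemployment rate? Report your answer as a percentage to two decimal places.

Initially, labor force = 142.04 + 17.46 = 159.50 million, so u = 17.46/159.50 = 10.95%.
After the first change, unemployed and labor force both fall by 3.10 → E = 142.04, U = 14.36, labor force = 156.40 million.
After the second change, unemployed and labor force both rise by 5.24 → E = 142.04, U = 19.60, labor force = 161.64 million.
New unemployment rate = 19.60 / 161.64 = 12.13%.

New unemployment rate ≈ 12.13%.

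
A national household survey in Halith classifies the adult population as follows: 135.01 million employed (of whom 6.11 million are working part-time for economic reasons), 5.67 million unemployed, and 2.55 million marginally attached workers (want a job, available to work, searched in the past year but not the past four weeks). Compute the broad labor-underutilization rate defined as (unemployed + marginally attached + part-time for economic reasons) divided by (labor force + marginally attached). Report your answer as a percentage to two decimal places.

Broad underutilization rate ≈ 10.00%.

Labor force = 135.01 + 5.67 = 140.68 million.
Numerator = 5.67 + 2.55 + 6.11 = 14.33 million.
Denominator = 140.68 + 2.55 = 143.23 million.
Broad rate = 14.33 / 143.23 = 10.00%.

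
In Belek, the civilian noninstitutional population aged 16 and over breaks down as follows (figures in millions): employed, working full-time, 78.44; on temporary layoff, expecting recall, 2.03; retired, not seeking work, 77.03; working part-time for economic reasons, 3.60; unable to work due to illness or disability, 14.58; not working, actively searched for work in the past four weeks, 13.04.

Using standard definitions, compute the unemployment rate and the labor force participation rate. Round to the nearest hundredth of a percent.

Employed = 78.44 + 3.60 = 82.04 million (anyone who worked, including part-time for economic reasons, counts as employed).
Unemployed = 2.03 + 13.04 = 15.07 million (jobless and actively searching, or on temporary layoff).
Labor force = 82.04 + 15.07 = 97.11 million.
Not in labor force = 77.03 + 14.58 = 91.61 million (those not working and not actively searching are outside the labor force).
Civilian working-age population = 97.11 + 91.61 = 188.72 million.
Unemployment rate = 15.07 / 97.11 = 15.52%.
Labor force participation rate = 97.11 / 188.72 = 51.46%.

Unemployment rate ≈ 15.52%; labor force participation rate ≈ 51.46%.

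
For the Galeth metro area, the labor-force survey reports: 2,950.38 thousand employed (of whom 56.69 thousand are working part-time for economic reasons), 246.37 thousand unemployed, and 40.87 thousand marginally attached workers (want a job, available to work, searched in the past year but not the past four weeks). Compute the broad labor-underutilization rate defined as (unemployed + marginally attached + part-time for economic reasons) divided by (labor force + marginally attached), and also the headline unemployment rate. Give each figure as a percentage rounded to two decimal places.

Broad underutilization rate ≈ 10.62%; headline unemployment rate ≈ 7.71%.

Labor force = 2,950.38 + 246.37 = 3,196.75 thousand.
Numerator = 246.37 + 40.87 + 56.69 = 343.93 thousand.
Denominator = 3,196.75 + 40.87 = 3,237.62 thousand.
Broad rate = 343.93 / 3,237.62 = 10.62%.
Headline unemployment rate = 246.37 / 3,196.75 = 7.71%.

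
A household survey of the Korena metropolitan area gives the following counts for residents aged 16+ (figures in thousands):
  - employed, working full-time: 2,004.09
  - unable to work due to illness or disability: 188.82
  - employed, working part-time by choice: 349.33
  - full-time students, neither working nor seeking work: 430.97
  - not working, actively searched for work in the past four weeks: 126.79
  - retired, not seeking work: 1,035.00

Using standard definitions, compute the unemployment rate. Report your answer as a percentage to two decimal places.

Unemployment rate ≈ 5.11%.

Employed = 2,004.09 + 349.33 = 2,353.42 thousand.
Unemployed = 126.79 thousand.
Labor force = 2,353.42 + 126.79 = 2,480.21 thousand.
Unemployment rate = 126.79 / 2,480.21 = 5.11%.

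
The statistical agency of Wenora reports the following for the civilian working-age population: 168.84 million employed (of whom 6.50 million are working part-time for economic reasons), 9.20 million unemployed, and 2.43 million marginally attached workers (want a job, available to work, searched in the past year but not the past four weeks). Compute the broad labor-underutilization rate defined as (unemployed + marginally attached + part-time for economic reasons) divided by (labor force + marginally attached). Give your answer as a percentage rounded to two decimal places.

Broad underutilization rate ≈ 10.05%.

Labor force = 168.84 + 9.20 = 178.04 million.
Numerator = 9.20 + 2.43 + 6.50 = 18.13 million.
Denominator = 178.04 + 2.43 = 180.47 million.
Broad rate = 18.13 / 180.47 = 10.05%.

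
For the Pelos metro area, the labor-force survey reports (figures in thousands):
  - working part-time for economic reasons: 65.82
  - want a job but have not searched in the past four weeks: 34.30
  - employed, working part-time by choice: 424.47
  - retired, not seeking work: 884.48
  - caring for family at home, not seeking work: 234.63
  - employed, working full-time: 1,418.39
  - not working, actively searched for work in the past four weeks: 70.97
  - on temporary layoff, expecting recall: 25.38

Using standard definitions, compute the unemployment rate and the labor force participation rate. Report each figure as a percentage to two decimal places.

Unemployment rate ≈ 4.81%; labor force participation rate ≈ 63.48%.

Employed = 65.82 + 424.47 + 1,418.39 = 1,908.68 thousand (anyone who worked, including part-time for economic reasons, counts as employed).
Unemployed = 70.97 + 25.38 = 96.35 thousand (jobless and actively searching, or on temporary layoff).
Labor force = 1,908.68 + 96.35 = 2,005.03 thousand.
Not in labor force = 34.30 + 884.48 + 234.63 = 1,153.41 thousand (those not working and not actively searching are outside the labor force — including those who want a job but have given up searching).
Civilian working-age population = 2,005.03 + 1,153.41 = 3,158.44 thousand.
Unemployment rate = 96.35 / 2,005.03 = 4.81%.
Labor force participation rate = 2,005.03 / 3,158.44 = 63.48%.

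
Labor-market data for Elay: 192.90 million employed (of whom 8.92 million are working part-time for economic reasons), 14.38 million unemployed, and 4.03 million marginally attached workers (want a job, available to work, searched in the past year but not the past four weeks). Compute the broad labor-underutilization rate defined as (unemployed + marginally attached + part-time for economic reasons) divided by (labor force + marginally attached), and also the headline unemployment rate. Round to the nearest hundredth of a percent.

Broad underutilization rate ≈ 12.93%; headline unemployment rate ≈ 6.94%.

Labor force = 192.90 + 14.38 = 207.28 million.
Numerator = 14.38 + 4.03 + 8.92 = 27.33 million.
Denominator = 207.28 + 4.03 = 211.31 million.
Broad rate = 27.33 / 211.31 = 12.93%.
Headline unemployment rate = 14.38 / 207.28 = 6.94%.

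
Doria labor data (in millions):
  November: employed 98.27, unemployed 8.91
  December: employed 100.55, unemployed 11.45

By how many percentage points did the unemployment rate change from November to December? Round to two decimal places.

November: labor force = 98.27 + 8.91 = 107.18; u = 8.91/107.18 = 8.31%.
December: labor force = 100.55 + 11.45 = 112.00; u = 11.45/112.00 = 10.22%.
Change = 10.22% − 8.31% = +1.91 pp.

The unemployment rate changed by +1.91 percentage points.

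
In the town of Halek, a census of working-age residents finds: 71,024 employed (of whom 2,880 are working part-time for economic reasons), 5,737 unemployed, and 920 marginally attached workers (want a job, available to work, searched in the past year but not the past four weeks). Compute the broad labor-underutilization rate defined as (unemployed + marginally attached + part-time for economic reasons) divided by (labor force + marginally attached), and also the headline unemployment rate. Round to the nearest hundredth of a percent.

Broad underutilization rate ≈ 12.28%; headline unemployment rate ≈ 7.47%.

Labor force = 71,024 + 5,737 = 76,761.
Numerator = 5,737 + 920 + 2,880 = 9,537.
Denominator = 76,761 + 920 = 77,681.
Broad rate = 9,537 / 77,681 = 12.28%.
Headline unemployment rate = 5,737 / 76,761 = 7.47%.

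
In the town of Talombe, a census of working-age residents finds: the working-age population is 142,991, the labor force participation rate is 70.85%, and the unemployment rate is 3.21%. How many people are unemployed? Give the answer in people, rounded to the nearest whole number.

Labor force = 0.7085 × 142,991 = 101,309.
Unemployed = 0.0321 × 101,309 ≈ 3,252.

About 3,252 are unemployed.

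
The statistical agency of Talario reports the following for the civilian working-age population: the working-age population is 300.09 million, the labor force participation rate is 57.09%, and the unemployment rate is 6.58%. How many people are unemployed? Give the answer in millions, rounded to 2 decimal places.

About 11.27 million are unemployed.

Labor force = 0.5709 × 300.09 = 171.32 million.
Unemployed = 0.0658 × 171.32 ≈ 11.27 million.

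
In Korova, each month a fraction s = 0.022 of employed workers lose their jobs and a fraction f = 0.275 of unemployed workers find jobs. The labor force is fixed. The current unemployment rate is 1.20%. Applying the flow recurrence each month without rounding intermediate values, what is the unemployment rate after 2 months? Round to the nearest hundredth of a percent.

With a fixed labor force, u_{t+1} = u_t + s·(1−u_t) − f·u_t = u_t·(1−s−f) + s.
Here 1−s−f = 0.703 and s = 0.022.
u_1 = 0.012000 × 0.703 + 0.022 = 0.030436.
u_2 = 0.030436 × 0.703 + 0.022 = 0.043397.

Unemployment rate after two months ≈ 4.34%.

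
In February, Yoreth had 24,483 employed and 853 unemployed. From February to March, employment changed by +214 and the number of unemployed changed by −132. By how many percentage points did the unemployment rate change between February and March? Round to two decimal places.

February: labor force = 24,483 + 853 = 25,336; u = 853/25,336 = 3.37%.
March: labor force = 24,697 + 721 = 25,418; u = 721/25,418 = 2.84%.
Change = 2.84% − 3.37% = −0.53 pp.

The unemployment rate changed by −0.53 percentage points.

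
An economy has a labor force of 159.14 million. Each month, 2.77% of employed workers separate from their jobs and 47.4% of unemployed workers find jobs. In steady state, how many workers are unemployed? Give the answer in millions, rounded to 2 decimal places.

Steady-state unemployment rate u* = s/(s+f) = 2.77/(2.77+47.4) = 0.055212.
Unemployed = u* × labor force = 0.055212 × 159.14 ≈ 8.79 million.

About 8.79 million are unemployed in steady state.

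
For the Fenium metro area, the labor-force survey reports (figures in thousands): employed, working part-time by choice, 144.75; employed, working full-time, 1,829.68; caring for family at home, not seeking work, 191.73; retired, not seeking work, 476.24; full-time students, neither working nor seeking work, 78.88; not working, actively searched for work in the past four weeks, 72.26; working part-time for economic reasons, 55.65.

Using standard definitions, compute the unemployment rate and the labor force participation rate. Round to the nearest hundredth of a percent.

Unemployment rate ≈ 3.44%; labor force participation rate ≈ 73.79%.

Employed = 144.75 + 1,829.68 + 55.65 = 2,030.08 thousand (anyone who worked, including part-time for economic reasons, counts as employed).
Unemployed = 72.26 thousand.
Labor force = 2,030.08 + 72.26 = 2,102.34 thousand.
Not in labor force = 191.73 + 476.24 + 78.88 = 746.85 thousand (those not working and not actively searching are outside the labor force).
Civilian working-age population = 2,102.34 + 746.85 = 2,849.19 thousand.
Unemployment rate = 72.26 / 2,102.34 = 3.44%.
Labor force participation rate = 2,102.34 / 2,849.19 = 73.79%.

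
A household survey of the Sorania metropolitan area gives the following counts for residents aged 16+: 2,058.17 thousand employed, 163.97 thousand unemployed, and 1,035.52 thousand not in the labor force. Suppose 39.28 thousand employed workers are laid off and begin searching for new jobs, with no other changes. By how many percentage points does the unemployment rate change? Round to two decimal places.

The unemployment rate changes by +1.77 percentage points.

Initially, labor force = 2,058.17 + 163.97 = 2,222.14 thousand, so u = 163.97/2,222.14 = 7.38%.
After the change, employed falls and unemployed rises by 39.28; labor force unchanged → E = 2,018.89, U = 203.25, labor force = 2,222.14 thousand.
New unemployment rate = 203.25 / 2,222.14 = 9.15%.
Change = 9.15% − 7.38% = +1.77 percentage points.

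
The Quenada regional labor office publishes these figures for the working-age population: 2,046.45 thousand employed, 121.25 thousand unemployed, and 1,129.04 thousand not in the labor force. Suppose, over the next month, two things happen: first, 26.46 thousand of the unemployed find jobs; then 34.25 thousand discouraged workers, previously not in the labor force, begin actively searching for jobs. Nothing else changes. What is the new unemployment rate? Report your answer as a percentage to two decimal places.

New unemployment rate ≈ 5.86%.

Initially, labor force = 2,046.45 + 121.25 = 2,167.70 thousand, so u = 121.25/2,167.70 = 5.59%.
After the first change, unemployed falls and employed rises by 26.46; labor force unchanged → E = 2,072.91, U = 94.79, labor force = 2,167.70 thousand.
After the second change, unemployed and labor force both rise by 34.25 → E = 2,072.91, U = 129.04, labor force = 2,201.95 thousand.
New unemployment rate = 129.04 / 2,201.95 = 5.86%.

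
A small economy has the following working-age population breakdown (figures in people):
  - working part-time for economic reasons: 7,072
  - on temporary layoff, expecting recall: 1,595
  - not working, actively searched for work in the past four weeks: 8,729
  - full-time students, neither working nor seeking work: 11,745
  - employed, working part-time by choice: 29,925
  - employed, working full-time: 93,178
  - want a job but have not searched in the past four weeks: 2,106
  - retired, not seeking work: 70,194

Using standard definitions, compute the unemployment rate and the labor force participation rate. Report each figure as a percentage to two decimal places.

Unemployment rate ≈ 7.35%; labor force participation rate ≈ 62.57%.

Employed = 7,072 + 29,925 + 93,178 = 130,175 (anyone who worked, including part-time for economic reasons, counts as employed).
Unemployed = 1,595 + 8,729 = 10,324 (jobless and actively searching, or on temporary layoff).
Labor force = 130,175 + 10,324 = 140,499.
Not in labor force = 11,745 + 2,106 + 70,194 = 84,045 (those not working and not actively searching are outside the labor force — including those who want a job but have given up searching).
Civilian working-age population = 140,499 + 84,045 = 224,544.
Unemployment rate = 10,324 / 140,499 = 7.35%.
Labor force participation rate = 140,499 / 224,544 = 62.57%.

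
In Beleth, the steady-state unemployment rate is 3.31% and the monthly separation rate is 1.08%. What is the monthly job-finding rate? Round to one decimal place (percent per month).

Job-finding rate ≈ 31.5% per month.

From u* = s/(s+f): f = s·(1−u)/u.
f = 1.08 × (1 − 0.0331) / 0.0331 = 1.0443 / 0.0331 ≈ 31.5% per month.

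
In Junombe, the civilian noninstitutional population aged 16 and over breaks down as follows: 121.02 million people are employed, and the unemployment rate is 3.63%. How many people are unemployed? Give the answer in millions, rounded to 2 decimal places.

About 4.56 million are unemployed.

Let U be the number unemployed. The labor force is E + U, and U/(E+U) = 0.0363.
So U = 0.0363 × 121.02 / (1 − 0.0363) = 4.3930 / 0.9637 ≈ 4.56 million.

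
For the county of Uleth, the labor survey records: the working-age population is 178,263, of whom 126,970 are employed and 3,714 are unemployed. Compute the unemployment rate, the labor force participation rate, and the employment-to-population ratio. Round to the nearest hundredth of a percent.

Unemployment rate ≈ 2.84%; labor force participation rate ≈ 73.31%; employment-population ratio ≈ 71.23%.

Labor force = employed + unemployed = 126,970 + 3,714 = 130,684.
Unemployment rate = 3,714 / 130,684 = 2.84%.
Labor force participation rate = 130,684 / 178,263 = 73.31%.
Employment-population ratio = 126,970 / 178,263 = 71.23%.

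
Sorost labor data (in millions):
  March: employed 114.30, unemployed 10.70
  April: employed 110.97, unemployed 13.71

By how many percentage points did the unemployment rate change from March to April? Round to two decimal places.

The unemployment rate changed by +2.44 percentage points.

March: labor force = 114.30 + 10.70 = 125.00; u = 10.70/125.00 = 8.56%.
April: labor force = 110.97 + 13.71 = 124.68; u = 13.71/124.68 = 11.00%.
Change = 11.00% − 8.56% = +2.44 pp.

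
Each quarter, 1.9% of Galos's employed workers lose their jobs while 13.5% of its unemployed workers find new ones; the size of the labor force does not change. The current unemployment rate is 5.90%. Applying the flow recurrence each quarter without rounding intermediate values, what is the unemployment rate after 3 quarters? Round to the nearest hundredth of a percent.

With a fixed labor force, u_{t+1} = u_t + s·(1−u_t) − f·u_t = u_t·(1−s−f) + s.
Here 1−s−f = 0.846 and s = 0.019.
u_1 = 0.059000 × 0.846 + 0.019 = 0.068914.
u_2 = 0.068914 × 0.846 + 0.019 = 0.077301.
u_3 = 0.077301 × 0.846 + 0.019 = 0.084397.

Unemployment rate after three quarters ≈ 8.44%.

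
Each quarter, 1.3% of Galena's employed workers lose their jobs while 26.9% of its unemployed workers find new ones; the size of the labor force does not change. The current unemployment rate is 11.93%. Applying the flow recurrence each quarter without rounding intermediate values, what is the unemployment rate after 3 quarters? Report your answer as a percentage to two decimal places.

With a fixed labor force, u_{t+1} = u_t + s·(1−u_t) − f·u_t = u_t·(1−s−f) + s.
Here 1−s−f = 0.718 and s = 0.013.
u_1 = 0.119300 × 0.718 + 0.013 = 0.098657.
u_2 = 0.098657 × 0.718 + 0.013 = 0.083836.
u_3 = 0.083836 × 0.718 + 0.013 = 0.073194.

Unemployment rate after three quarters ≈ 7.32%.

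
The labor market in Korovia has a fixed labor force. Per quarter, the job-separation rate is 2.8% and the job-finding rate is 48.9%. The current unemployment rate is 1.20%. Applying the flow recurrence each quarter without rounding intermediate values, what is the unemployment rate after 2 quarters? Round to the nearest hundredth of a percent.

With a fixed labor force, u_{t+1} = u_t + s·(1−u_t) − f·u_t = u_t·(1−s−f) + s.
Here 1−s−f = 0.483 and s = 0.028.
u_1 = 0.012000 × 0.483 + 0.028 = 0.033796.
u_2 = 0.033796 × 0.483 + 0.028 = 0.044323.

Unemployment rate after two quarters ≈ 4.43%.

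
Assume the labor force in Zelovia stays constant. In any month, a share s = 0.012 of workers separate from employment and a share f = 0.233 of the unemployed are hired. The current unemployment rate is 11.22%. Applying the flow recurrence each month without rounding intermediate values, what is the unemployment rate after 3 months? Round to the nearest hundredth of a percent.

With a fixed labor force, u_{t+1} = u_t + s·(1−u_t) − f·u_t = u_t·(1−s−f) + s.
Here 1−s−f = 0.755 and s = 0.012.
u_1 = 0.112200 × 0.755 + 0.012 = 0.096711.
u_2 = 0.096711 × 0.755 + 0.012 = 0.085017.
u_3 = 0.085017 × 0.755 + 0.012 = 0.076188.

Unemployment rate after three months ≈ 7.62%.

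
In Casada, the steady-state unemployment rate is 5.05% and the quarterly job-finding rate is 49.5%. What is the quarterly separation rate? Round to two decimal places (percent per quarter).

From u* = s/(s+f): s = u·f/(1−u).
s = 0.0505 × 49.5 / (1 − 0.0505) = 2.4997 / 0.9495 ≈ 2.63% per quarter.

Separation rate ≈ 2.63% per quarter.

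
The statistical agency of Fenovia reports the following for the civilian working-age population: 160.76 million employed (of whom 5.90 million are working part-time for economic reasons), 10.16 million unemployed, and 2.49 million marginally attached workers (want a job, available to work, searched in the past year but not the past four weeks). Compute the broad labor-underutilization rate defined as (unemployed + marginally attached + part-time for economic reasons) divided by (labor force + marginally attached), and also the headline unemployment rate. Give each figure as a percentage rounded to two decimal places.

Broad underutilization rate ≈ 10.70%; headline unemployment rate ≈ 5.94%.

Labor force = 160.76 + 10.16 = 170.92 million.
Numerator = 10.16 + 2.49 + 5.90 = 18.55 million.
Denominator = 170.92 + 2.49 = 173.41 million.
Broad rate = 18.55 / 173.41 = 10.70%.
Headline unemployment rate = 10.16 / 170.92 = 5.94%.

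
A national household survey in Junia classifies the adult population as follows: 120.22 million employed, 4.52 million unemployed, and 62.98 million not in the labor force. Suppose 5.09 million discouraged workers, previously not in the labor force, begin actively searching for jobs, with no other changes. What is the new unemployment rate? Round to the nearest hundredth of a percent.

Initially, labor force = 120.22 + 4.52 = 124.74 million, so u = 4.52/124.74 = 3.62%.
After the change, unemployed and labor force both rise by 5.09 → E = 120.22, U = 9.61, labor force = 129.83 million.
New unemployment rate = 9.61 / 129.83 = 7.40%.

New unemployment rate ≈ 7.40%.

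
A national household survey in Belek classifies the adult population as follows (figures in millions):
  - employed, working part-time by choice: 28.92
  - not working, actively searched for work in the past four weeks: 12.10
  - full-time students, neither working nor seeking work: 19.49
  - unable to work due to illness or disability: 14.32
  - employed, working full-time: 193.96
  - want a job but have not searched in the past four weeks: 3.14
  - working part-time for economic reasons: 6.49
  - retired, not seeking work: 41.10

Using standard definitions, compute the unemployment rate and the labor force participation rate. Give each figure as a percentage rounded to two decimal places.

Employed = 28.92 + 193.96 + 6.49 = 229.37 million (anyone who worked, including part-time for economic reasons, counts as employed).
Unemployed = 12.10 million.
Labor force = 229.37 + 12.10 = 241.47 million.
Not in labor force = 19.49 + 14.32 + 3.14 + 41.10 = 78.05 million (those not working and not actively searching are outside the labor force — including those who want a job but have given up searching).
Civilian working-age population = 241.47 + 78.05 = 319.52 million.
Unemployment rate = 12.10 / 241.47 = 5.01%.
Labor force participation rate = 241.47 / 319.52 = 75.57%.

Unemployment rate ≈ 5.01%; labor force participation rate ≈ 75.57%.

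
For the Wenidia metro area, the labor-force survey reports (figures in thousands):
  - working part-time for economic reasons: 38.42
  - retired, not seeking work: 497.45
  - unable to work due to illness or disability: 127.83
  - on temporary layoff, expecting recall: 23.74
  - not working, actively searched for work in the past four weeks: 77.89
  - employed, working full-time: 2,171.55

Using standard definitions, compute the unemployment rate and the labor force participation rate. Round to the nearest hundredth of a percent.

Unemployment rate ≈ 4.40%; labor force participation rate ≈ 78.71%.

Employed = 38.42 + 2,171.55 = 2,209.97 thousand (anyone who worked, including part-time for economic reasons, counts as employed).
Unemployed = 23.74 + 77.89 = 101.63 thousand (jobless and actively searching, or on temporary layoff).
Labor force = 2,209.97 + 101.63 = 2,311.60 thousand.
Not in labor force = 497.45 + 127.83 = 625.28 thousand (those not working and not actively searching are outside the labor force).
Civilian working-age population = 2,311.60 + 625.28 = 2,936.88 thousand.
Unemployment rate = 101.63 / 2,311.60 = 4.40%.
Labor force participation rate = 2,311.60 / 2,936.88 = 78.71%.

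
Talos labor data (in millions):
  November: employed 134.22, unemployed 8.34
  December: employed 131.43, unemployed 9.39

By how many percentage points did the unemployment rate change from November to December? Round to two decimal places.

The unemployment rate changed by +0.82 percentage points.

November: labor force = 134.22 + 8.34 = 142.56; u = 8.34/142.56 = 5.85%.
December: labor force = 131.43 + 9.39 = 140.82; u = 9.39/140.82 = 6.67%.
Change = 6.67% − 5.85% = +0.82 pp.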